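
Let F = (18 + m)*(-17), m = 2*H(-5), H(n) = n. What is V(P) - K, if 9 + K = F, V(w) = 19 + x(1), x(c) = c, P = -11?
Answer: 165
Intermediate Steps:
m = -10 (m = 2*(-5) = -10)
V(w) = 20 (V(w) = 19 + 1 = 20)
F = -136 (F = (18 - 10)*(-17) = 8*(-17) = -136)
K = -145 (K = -9 - 136 = -145)
V(P) - K = 20 - 1*(-145) = 20 + 145 = 165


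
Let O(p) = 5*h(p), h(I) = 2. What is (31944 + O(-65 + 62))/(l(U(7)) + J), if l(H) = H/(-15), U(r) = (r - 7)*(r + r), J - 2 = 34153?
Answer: 31954/34155 ≈ 0.93556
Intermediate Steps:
J = 34155 (J = 2 + 34153 = 34155)
U(r) = 2*r*(-7 + r) (U(r) = (-7 + r)*(2*r) = 2*r*(-7 + r))
l(H) = -H/15 (l(H) = H*(-1/15) = -H/15)
O(p) = 10 (O(p) = 5*2 = 10)
(31944 + O(-65 + 62))/(l(U(7)) + J) = (31944 + 10)/(-2*7*(-7 + 7)/15 + 34155) = 31954/(-2*7*0/15 + 34155) = 31954/(-1/15*0 + 34155) = 31954/(0 + 34155) = 31954/34155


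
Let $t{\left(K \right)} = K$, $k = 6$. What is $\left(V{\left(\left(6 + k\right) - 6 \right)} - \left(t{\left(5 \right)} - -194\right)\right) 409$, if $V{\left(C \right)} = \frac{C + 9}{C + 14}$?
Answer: $- \frac{324337}{4} \approx -81084.0$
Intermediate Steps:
$V{\left(C \right)} = \frac{9 + C}{14 + C}$
$\left(V{\left(\left(6 + k\right) - 6 \right)} - \left(t{\left(5 \right)} - -194\right)\right) 409 = \left(\frac{9 + \left(\left(6 + 6\right) - 6\right)}{14 + \left(\left(6 + 6\right) - 6\right)} - \left(5 - -194\right)\right) 409 = \left(\frac{9 + \left(12 - 6\right)}{14 + \left(12 - 6\right)} - \left(5 + 194\right)\right) 409 = \left(\frac{9 + 6}{14 + 6} - 199\right) 409 = \left(\frac{1}{20} \cdot 15 - 199\right) 409 = \left(\frac{3}{4} - 199\right) 409 = \left(- \frac{793}{4}\right) 409 = - \frac{324337}{4}$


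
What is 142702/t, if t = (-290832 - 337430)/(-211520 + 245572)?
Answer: -2429644252/314131 ≈ -7734.5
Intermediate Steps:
t = -314131/17026 (t = -628262/34052 = -628262*1/34052 = -314131/17026 ≈ -18.450)
142702/t = 142702/(-314131/17026) = 142702*(-17026/314131) = -2429644252/314131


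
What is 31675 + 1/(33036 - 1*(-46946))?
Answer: 2533429851/79982 ≈ 31675.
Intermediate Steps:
31675 + 1/(33036 - 1*(-46946)) = 31675 + 1/(33036 + 46946) = 31675 + 1/79982 = 2533429851/79982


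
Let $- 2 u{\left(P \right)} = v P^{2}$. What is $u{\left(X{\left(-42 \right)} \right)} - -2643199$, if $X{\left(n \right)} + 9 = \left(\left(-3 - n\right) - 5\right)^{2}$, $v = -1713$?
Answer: $\frac{2258924615}{2} \approx 1.1295 \cdot 10^{9}$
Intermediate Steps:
$X{\left(n \right)} = -9 + \left(-8 - n\right)^{2}$ ($X{\left(n \right)} = -9 + \left(\left(-3 - n\right) - 5\right)^{2} = -9 + \left(-8 - n\right)^{2}$)
$u{\left(P \right)} = \frac{1713 P^{2}}{2}$ ($u{\left(P \right)} = - \frac{\left(-1713\right) P^{2}}{2} = \frac{1713 P^{2}}{2}$)
$u{\left(X{\left(-42 \right)} \right)} - -2643199 = \frac{1713 \left(-9 + \left(8 - 42\right)^{2}\right)^{2}}{2} - -2643199 = \frac{1713 \left(-9 + \left(-34\right)^{2}\right)^{2}}{2} + 2643199 = \frac{1713 \left(-9 + 1156\right)^{2}}{2} + 2643199 = \frac{1713 \cdot 1147^{2}}{2} + 2643199 = \frac{1713}{2} \cdot 1315609 + 2643199 = \frac{2253638217}{2} + 2643199 = \frac{2258924615}{2}$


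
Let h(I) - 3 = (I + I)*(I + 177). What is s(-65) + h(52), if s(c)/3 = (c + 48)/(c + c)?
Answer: 3096521/130 ≈ 23819.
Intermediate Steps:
s(c) = 3*(48 + c)/(2*c) (s(c) = 3*((c + 48)/(c + c)) = 3*((48 + c)/((2*c))) = 3*((48 + c)*(1/(2*c))) = 3*((48 + c)/(2*c)) = 3*(48 + c)/(2*c))
h(I) = 3 + 2*I*(177 + I) (h(I) = 3 + (I + I)*(I + 177) = 3 + (2*I)*(177 + I) = 3 + 2*I*(177 + I))
s(-65) + h(52) = (3/2 + 72/(-65)) + (3 + 2*52² + 354*52) = (3/2 + 72*(-1/65)) + (3 + 2*2704 + 18408) = (3/2 - 72/65) + (3 + 5408 + 18408) = 51/130 + 23819 = 3096521/130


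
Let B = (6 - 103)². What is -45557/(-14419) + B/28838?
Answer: 100523/28838 ≈ 3.4858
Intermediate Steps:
B = 9409 (B = (-97)² = 9409)
-45557/(-14419) + B/28838 = -45557/(-14419) + 9409/28838 = -45557*(-1/14419) + 9409*(1/28838) = 45557/14419 + 9409/28838 = 100523/28838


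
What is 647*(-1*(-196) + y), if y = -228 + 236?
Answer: 131988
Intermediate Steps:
y = 8
647*(-1*(-196) + y) = 647*(-1*(-196) + 8) = 647*(196 + 8) = 647*204 = 131988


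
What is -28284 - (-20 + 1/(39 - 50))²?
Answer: -3471205/121 ≈ -28688.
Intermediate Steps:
-28284 - (-20 + 1/(39 - 50))² = -28284 - (-20 + 1/(-11))² = -28284 - (-20 - 1/11)² = -28284 - (-221/11)² = -28284 - 1*48841/121 = -28284 - 48841/121 = -3471205/121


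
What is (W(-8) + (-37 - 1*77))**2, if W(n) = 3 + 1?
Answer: 12100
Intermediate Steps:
W(n) = 4
(W(-8) + (-37 - 1*77))**2 = (4 + (-37 - 1*77))**2 = (4 + (-37 - 77))**2 = (4 - 114)**2 = (-110)**2 = 12100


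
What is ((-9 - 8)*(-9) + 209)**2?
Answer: 131044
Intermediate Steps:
((-9 - 8)*(-9) + 209)**2 = (-17*(-9) + 209)**2 = (153 + 209)**2 = 362**2 = 131044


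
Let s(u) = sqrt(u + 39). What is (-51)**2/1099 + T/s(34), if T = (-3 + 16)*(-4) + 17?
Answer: 2601/1099 - 35*sqrt(73)/73 ≈ -1.7297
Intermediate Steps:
s(u) = sqrt(39 + u)
T = -35 (T = 13*(-4) + 17 = -52 + 17 = -35)
(-51)**2/1099 + T/s(34) = (-51)**2/1099 - 35/sqrt(39 + 34) = 2601*(1/1099) - 35*sqrt(73)/73 = 2601/1099 - 35*sqrt(73)/73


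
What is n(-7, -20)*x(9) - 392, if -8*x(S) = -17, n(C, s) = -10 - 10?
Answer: -869/2 ≈ -434.50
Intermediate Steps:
n(C, s) = -20
x(S) = 17/8 (x(S) = -⅛*(-17) = 17/8)
n(-7, -20)*x(9) - 392 = -20*17/8 - 392 = -85/2 - 392 = -869/2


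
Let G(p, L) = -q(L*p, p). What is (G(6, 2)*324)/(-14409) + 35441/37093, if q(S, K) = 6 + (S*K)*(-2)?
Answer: -18219569/8483699 ≈ -2.1476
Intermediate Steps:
q(S, K) = 6 - 2*K*S (q(S, K) = 6 + (K*S)*(-2) = 6 - 2*K*S)
G(p, L) = -6 + 2*L*p² (G(p, L) = -(6 - 2*p*L*p) = -(6 - 2*L*p²) = -6 + 2*L*p²)
(G(6, 2)*324)/(-14409) + 35441/37093 = ((-6 + 2*2*6²)*324)/(-14409) + 35441/37093 = ((-6 + 2*2*36)*324)*(-1/14409) + 35441*(1/37093) = ((-6 + 144)*324)*(-1/14409) + 5063/5299 = (138*324)*(-1/14409) + 5063/5299 = 44712*(-1/14409) + 5063/5299 = -4968/1601 + 5063/5299 = -18219569/8483699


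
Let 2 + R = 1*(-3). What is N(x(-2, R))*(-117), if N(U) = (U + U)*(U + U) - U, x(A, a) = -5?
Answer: -12285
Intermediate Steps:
R = -5 (R = -2 + 1*(-3) = -2 - 3 = -5)
N(U) = -U + 4*U² (N(U) = (2*U)*(2*U) - U = 4*U² - U = -U + 4*U²)
N(x(-2, R))*(-117) = -5*(-1 + 4*(-5))*(-117) = -5*(-1 - 20)*(-117) = -5*(-21)*(-117) = 105*(-117) = -12285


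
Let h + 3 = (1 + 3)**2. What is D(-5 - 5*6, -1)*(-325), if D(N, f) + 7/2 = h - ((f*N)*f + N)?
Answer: -51675/2 ≈ -25838.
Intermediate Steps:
h = 13 (h = -3 + (1 + 3)**2 = -3 + 4**2 = -3 + 16 = 13)
D(N, f) = 19/2 - N - N*f**2 (D(N, f) = -7/2 + (13 - ((f*N)*f + N)) = -7/2 + (13 - ((N*f)*f + N)) = -7/2 + (13 - (N*f**2 + N)) = -7/2 + (13 - (N + N*f**2)) = -7/2 + (13 + (-N - N*f**2)) = -7/2 + (13 - N - N*f**2) = 19/2 - N - N*f**2)
D(-5 - 5*6, -1)*(-325) = (19/2 - (-5 - 5*6) - 1*(-5 - 5*6)*(-1)**2)*(-325) = (19/2 - (-5 - 30) - 1*(-5 - 30)*1)*(-325) = (19/2 - 1*(-35) - 1*(-35)*1)*(-325) = (19/2 + 35 + 35)*(-325) = (159/2)*(-325) = -51675/2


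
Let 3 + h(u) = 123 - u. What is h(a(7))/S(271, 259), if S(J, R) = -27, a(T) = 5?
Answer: -115/27 ≈ -4.2593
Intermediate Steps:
h(u) = 120 - u (h(u) = -3 + (123 - u) = 120 - u)
h(a(7))/S(271, 259) = (120 - 1*5)/(-27) = (120 - 5)*(-1/27) = 115*(-1/27) = -115/27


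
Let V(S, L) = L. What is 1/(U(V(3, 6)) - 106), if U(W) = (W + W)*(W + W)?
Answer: 1/38 ≈ 0.026316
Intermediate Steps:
U(W) = 4*W**2 (U(W) = (2*W)*(2*W) = 4*W**2)
1/(U(V(3, 6)) - 106) = 1/(4*6**2 - 106) = 1/(4*36 - 106) = 1/(144 - 106) = 1/38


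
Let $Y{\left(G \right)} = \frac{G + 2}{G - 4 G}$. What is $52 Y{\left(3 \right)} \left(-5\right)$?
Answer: $\frac{1300}{9} \approx 144.44$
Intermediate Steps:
$Y{\left(G \right)} = - \frac{2 + G}{3 G}$ ($Y{\left(G \right)} = \frac{2 + G}{\left(-3\right) G} = \left(2 + G\right) \left(- \frac{1}{3 G}\right) = - \frac{2 + G}{3 G}$)
$52 Y{\left(3 \right)} \left(-5\right) = 52 \frac{-2 - 3}{3 \cdot 3} \left(-5\right) = 52 \cdot \frac{1}{3} \cdot \frac{1}{3} \left(-2 - 3\right) \left(-5\right) = 52 \cdot \frac{1}{3} \cdot \frac{1}{3} \left(-5\right) \left(-5\right) = 52 \left(- \frac{5}{9}\right) \left(-5\right) = \left(- \frac{260}{9}\right) \left(-5\right) = \frac{1300}{9}$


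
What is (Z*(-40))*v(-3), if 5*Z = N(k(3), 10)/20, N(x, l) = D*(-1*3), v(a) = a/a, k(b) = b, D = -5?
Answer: -6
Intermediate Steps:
v(a) = 1
N(x, l) = 15 (N(x, l) = -(-5)*3 = -5*(-3) = 15)
Z = 3/20 (Z = (15/20)/5 = (15*(1/20))/5 = (⅕)*(¾) = 3/20 ≈ 0.15000)
(Z*(-40))*v(-3) = ((3/20)*(-40))*1 = -6*1 = -6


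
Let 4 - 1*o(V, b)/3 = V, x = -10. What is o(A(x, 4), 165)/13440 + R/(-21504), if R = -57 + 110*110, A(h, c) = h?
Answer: -59879/107520 ≈ -0.55691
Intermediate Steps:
o(V, b) = 12 - 3*V
R = 12043 (R = -57 + 12100 = 12043)
o(A(x, 4), 165)/13440 + R/(-21504) = (12 - 3*(-10))/13440 + 12043/(-21504) = (12 + 30)*(1/13440) + 12043*(-1/21504) = 42*(1/13440) - 12043/21504 = 1/320 - 12043/21504 = -59879/107520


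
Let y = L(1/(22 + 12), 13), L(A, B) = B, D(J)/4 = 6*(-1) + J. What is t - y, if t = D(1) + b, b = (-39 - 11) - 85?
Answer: -168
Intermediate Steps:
D(J) = -24 + 4*J (D(J) = 4*(6*(-1) + J) = 4*(-6 + J) = -24 + 4*J)
b = -135 (b = -50 - 85 = -135)
y = 13
t = -155 (t = (-24 + 4*1) - 135 = (-24 + 4) - 135 = -20 - 135 = -155)
t - y = -155 - 1*13 = -155 - 13 = -168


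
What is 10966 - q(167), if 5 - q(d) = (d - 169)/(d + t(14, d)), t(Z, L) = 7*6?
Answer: 2290847/209 ≈ 10961.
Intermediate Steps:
t(Z, L) = 42
q(d) = 5 - (-169 + d)/(42 + d) (q(d) = 5 - (d - 169)/(d + 42) = 5 - (-169 + d)/(42 + d))
10966 - q(167) = 10966 - (379 + 4*167)/(42 + 167) = 10966 - (379 + 668)/209 = 10966 - 1047/209 = 2290847/209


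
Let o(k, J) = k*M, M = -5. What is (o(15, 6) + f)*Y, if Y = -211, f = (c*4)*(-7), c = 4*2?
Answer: 63089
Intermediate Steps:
c = 8
f = -224 (f = (8*4)*(-7) = 32*(-7) = -224)
o(k, J) = -5*k (o(k, J) = k*(-5) = -5*k)
(o(15, 6) + f)*Y = (-5*15 - 224)*(-211) = (-75 - 224)*(-211) = -299*(-211) = 63089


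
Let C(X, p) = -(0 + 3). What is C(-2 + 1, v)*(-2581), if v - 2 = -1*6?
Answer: 7743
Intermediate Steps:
v = -4 (v = 2 - 1*6 = 2 - 6 = -4)
C(X, p) = -3 (C(X, p) = -1*3 = -3)
C(-2 + 1, v)*(-2581) = -3*(-2581) = 7743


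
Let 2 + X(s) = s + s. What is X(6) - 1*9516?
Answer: -9506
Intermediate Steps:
X(s) = -2 + 2*s (X(s) = -2 + (s + s) = -2 + 2*s)
X(6) - 1*9516 = (-2 + 2*6) - 1*9516 = (-2 + 12) - 9516 = 10 - 9516 = -9506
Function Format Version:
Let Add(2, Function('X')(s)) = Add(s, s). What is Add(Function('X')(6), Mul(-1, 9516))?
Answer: -9506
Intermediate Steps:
Function('X')(s) = Add(-2, Mul(2, s)) (Function('X')(s) = Add(-2, Add(s, s)) = Add(-2, Mul(2, s)))
Add(Function('X')(6), Mul(-1, 9516)) = Add(Add(-2, Mul(2, 6)), Mul(-1, 9516)) = Add(Add(-2, 12), -9516) = Add(10, -9516) = -9506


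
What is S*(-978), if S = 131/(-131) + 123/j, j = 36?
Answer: -4727/2 ≈ -2363.5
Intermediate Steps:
S = 29/12 (S = 131/(-131) + 123/36 = 131*(-1/131) + 123*(1/36) = -1 + 41/12 = 29/12 ≈ 2.4167)
S*(-978) = (29/12)*(-978) = -4727/2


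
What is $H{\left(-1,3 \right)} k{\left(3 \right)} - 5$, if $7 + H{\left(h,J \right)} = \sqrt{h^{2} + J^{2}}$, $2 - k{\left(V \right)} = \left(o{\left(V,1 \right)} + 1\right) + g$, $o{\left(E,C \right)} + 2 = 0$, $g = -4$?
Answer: $-54 + 7 \sqrt{10} \approx -31.864$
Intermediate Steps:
$o{\left(E,C \right)} = -2$ ($o{\left(E,C \right)} = -2 + 0 = -2$)
$k{\left(V \right)} = 7$ ($k{\left(V \right)} = 2 - \left(\left(-2 + 1\right) - 4\right) = 2 - \left(-1 - 4\right) = 2 - -5 = 2 + 5 = 7$)
$H{\left(h,J \right)} = -7 + \sqrt{J^{2} + h^{2}}$ ($H{\left(h,J \right)} = -7 + \sqrt{h^{2} + J^{2}} = -7 + \sqrt{J^{2} + h^{2}}$)
$H{\left(-1,3 \right)} k{\left(3 \right)} - 5 = \left(-7 + \sqrt{3^{2} + \left(-1\right)^{2}}\right) 7 - 5 = \left(-7 + \sqrt{9 + 1}\right) 7 - 5 = \left(-7 + \sqrt{10}\right) 7 - 5 = \left(-49 + 7 \sqrt{10}\right) - 5 = -54 + 7 \sqrt{10}$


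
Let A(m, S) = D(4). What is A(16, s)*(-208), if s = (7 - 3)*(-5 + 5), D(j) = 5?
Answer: -1040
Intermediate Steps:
s = 0 (s = 4*0 = 0)
A(m, S) = 5
A(16, s)*(-208) = 5*(-208) = -1040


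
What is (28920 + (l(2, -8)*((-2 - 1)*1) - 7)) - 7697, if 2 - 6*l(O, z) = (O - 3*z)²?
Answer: 21553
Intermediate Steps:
l(O, z) = ⅓ - (O - 3*z)²/6
(28920 + (l(2, -8)*((-2 - 1)*1) - 7)) - 7697 = (28920 + ((⅓ - (2 - 3*(-8))²/6)*((-2 - 1)*1) - 7)) - 7697 = (28920 + ((⅓ - (2 + 24)²/6)*(-3*1) - 7)) - 7697 = (28920 + ((⅓ - ⅙*26²)*(-3) - 7)) - 7697 = (28920 + ((⅓ - ⅙*676)*(-3) - 7)) - 7697 = (28920 + ((⅓ - 338/3)*(-3) - 7)) - 7697 = (28920 + (-337/3*(-3) - 7)) - 7697 = (28920 + (337 - 7)) - 7697 = (28920 + 330) - 7697 = 29250 - 7697 = 21553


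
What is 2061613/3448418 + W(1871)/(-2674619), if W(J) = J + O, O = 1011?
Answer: 5504090959771/9223204302742 ≈ 0.59677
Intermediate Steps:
W(J) = 1011 + J (W(J) = J + 1011 = 1011 + J)
2061613/3448418 + W(1871)/(-2674619) = 2061613/3448418 + (1011 + 1871)/(-2674619) = 2061613*(1/3448418) + 2882*(-1/2674619) = 2061613/3448418 - 2882/2674619 = 5504090959771/9223204302742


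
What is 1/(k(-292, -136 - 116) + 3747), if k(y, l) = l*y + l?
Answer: 1/77079 ≈ 1.2974e-5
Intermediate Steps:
k(y, l) = l + l*y
1/(k(-292, -136 - 116) + 3747) = 1/((-136 - 116)*(1 - 292) + 3747) = 1/(-252*(-291) + 3747) = 1/(73332 + 3747) = 1/77079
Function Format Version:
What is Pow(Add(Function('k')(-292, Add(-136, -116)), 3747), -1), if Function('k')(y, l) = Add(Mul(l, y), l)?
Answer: Rational(1, 77079) ≈ 1.2974e-5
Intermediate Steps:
Function('k')(y, l) = Add(l, Mul(l, y))
Pow(Add(Function('k')(-292, Add(-136, -116)), 3747), -1) = Pow(Add(Mul(Add(-136, -116), Add(1, -292)), 3747), -1) = Pow(Add(Mul(-252, -291), 3747), -1) = Pow(Add(73332, 3747), -1) = Pow(77079, -1) = Rational(1, 77079)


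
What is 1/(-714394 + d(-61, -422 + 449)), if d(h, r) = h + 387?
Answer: -1/714068 ≈ -1.4004e-6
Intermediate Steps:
d(h, r) = 387 + h
1/(-714394 + d(-61, -422 + 449)) = 1/(-714394 + (387 - 61)) = 1/(-714394 + 326) = 1/(-714068) = -1/714068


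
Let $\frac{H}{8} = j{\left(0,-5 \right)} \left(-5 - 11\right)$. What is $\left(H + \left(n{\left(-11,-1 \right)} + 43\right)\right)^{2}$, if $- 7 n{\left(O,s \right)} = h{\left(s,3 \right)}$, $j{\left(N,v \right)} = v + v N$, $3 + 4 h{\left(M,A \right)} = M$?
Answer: $\frac{22867524}{49} \approx 4.6668 \cdot 10^{5}$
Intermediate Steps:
$h{\left(M,A \right)} = - \frac{3}{4} + \frac{M}{4}$
$j{\left(N,v \right)} = v + N v$
$n{\left(O,s \right)} = \frac{3}{28} - \frac{s}{28}$ ($n{\left(O,s \right)} = - \frac{- \frac{3}{4} + \frac{s}{4}}{7} = \frac{3}{28} - \frac{s}{28}$)
$H = 640$ ($H = 8 - 5 \left(1 + 0\right) \left(-5 - 11\right) = 8 \left(-5\right) 1 \left(-16\right) = 8 \left(\left(-5\right) \left(-16\right)\right) = 8 \cdot 80 = 640$)
$\left(H + \left(n{\left(-11,-1 \right)} + 43\right)\right)^{2} = \left(640 + \left(\left(\frac{3}{28} - - \frac{1}{28}\right) + 43\right)\right)^{2} = \left(640 + \left(\left(\frac{3}{28} + \frac{1}{28}\right) + 43\right)\right)^{2} = \left(640 + \left(\frac{1}{7} + 43\right)\right)^{2} = \left(640 + \frac{302}{7}\right)^{2} = \left(\frac{4782}{7}\right)^{2} = \frac{22867524}{49}$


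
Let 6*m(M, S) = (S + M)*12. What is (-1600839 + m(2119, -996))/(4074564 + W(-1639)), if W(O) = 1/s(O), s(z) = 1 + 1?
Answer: -3197186/8149129 ≈ -0.39233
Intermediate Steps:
s(z) = 2
W(O) = ½ (W(O) = 1/2 = ½)
m(M, S) = 2*M + 2*S (m(M, S) = ((S + M)*12)/6 = ((M + S)*12)/6 = (12*M + 12*S)/6 = 2*M + 2*S)
(-1600839 + m(2119, -996))/(4074564 + W(-1639)) = (-1600839 + (2*2119 + 2*(-996)))/(4074564 + ½) = (-1600839 + (4238 - 1992))/(8149129/2) = (-1600839 + 2246)*(2/8149129) = -1598593*2/8149129 = -3197186/8149129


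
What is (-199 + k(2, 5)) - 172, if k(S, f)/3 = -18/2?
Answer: -398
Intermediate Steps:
k(S, f) = -27 (k(S, f) = 3*(-18/2) = 3*(-1*9) = 3*(-9) = -27)
(-199 + k(2, 5)) - 172 = (-199 - 27) - 172 = -226 - 172 = -398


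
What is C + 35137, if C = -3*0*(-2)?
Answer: 35137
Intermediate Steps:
C = 0 (C = 0*(-2) = 0)
C + 35137 = 0 + 35137 = 35137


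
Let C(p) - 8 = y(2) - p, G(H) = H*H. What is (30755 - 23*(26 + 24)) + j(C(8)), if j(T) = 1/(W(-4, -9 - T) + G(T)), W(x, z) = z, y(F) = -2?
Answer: 88814/3 ≈ 29605.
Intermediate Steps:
G(H) = H**2
C(p) = 6 - p (C(p) = 8 + (-2 - p) = 6 - p)
j(T) = 1/(-9 + T**2 - T) (j(T) = 1/((-9 - T) + T**2) = 1/(-9 + T**2 - T))
(30755 - 23*(26 + 24)) + j(C(8)) = (30755 - 23*(26 + 24)) + 1/(-9 + (6 - 1*8)**2 - (6 - 1*8)) = (30755 - 23*50) + 1/(-9 + (6 - 8)**2 - (6 - 8)) = (30755 - 1150) + 1/(-9 + (-2)**2 - 1*(-2)) = 29605 + 1/(-9 + 4 + 2) = 29605 + 1/(-3) = 29605 - 1/3 = 88814/3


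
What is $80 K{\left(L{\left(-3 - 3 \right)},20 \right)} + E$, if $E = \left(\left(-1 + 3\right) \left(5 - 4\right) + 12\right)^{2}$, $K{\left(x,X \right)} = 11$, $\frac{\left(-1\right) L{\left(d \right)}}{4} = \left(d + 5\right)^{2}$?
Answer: $1076$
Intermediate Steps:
$L{\left(d \right)} = - 4 \left(5 + d\right)^{2}$ ($L{\left(d \right)} = - 4 \left(d + 5\right)^{2} = - 4 \left(5 + d\right)^{2}$)
$E = 196$ ($E = \left(2 \cdot 1 + 12\right)^{2} = \left(2 + 12\right)^{2} = 14^{2} = 196$)
$80 K{\left(L{\left(-3 - 3 \right)},20 \right)} + E = 80 \cdot 11 + 196 = 880 + 196 = 1076$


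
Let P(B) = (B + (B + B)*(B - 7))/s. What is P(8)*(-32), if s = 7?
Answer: -768/7 ≈ -109.71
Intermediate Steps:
P(B) = B/7 + 2*B*(-7 + B)/7 (P(B) = (B + (B + B)*(B - 7))/7 = (B + (2*B)*(-7 + B))*(⅐) = (B + 2*B*(-7 + B))*(⅐) = B/7 + 2*B*(-7 + B)/7)
P(8)*(-32) = ((⅐)*8*(-13 + 2*8))*(-32) = ((⅐)*8*(-13 + 16))*(-32) = ((⅐)*8*3)*(-32) = (24/7)*(-32) = -768/7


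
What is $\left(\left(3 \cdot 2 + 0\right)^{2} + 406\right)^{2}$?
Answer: $195364$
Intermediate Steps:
$\left(\left(3 \cdot 2 + 0\right)^{2} + 406\right)^{2} = \left(\left(6 + 0\right)^{2} + 406\right)^{2} = \left(6^{2} + 406\right)^{2} = \left(36 + 406\right)^{2} = 442^{2} = 195364$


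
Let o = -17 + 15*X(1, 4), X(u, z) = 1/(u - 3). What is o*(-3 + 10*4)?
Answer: -1813/2 ≈ -906.50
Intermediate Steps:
X(u, z) = 1/(-3 + u)
o = -49/2 (o = -17 + 15/(-3 + 1) = -17 + 15/(-2) = -17 + 15*(-1/2) = -17 - 15/2 = -49/2 ≈ -24.500)
o*(-3 + 10*4) = -49*(-3 + 10*4)/2 = -49*(-3 + 40)/2 = -49/2*37 = -1813/2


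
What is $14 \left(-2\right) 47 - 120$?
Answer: $-1436$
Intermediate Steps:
$14 \left(-2\right) 47 - 120 = \left(-28\right) 47 - 120 = -1316 - 120 = -1436$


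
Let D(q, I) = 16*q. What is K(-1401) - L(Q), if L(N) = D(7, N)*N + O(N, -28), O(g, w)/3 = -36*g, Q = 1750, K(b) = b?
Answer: -8401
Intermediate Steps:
O(g, w) = -108*g (O(g, w) = 3*(-36*g) = -108*g)
L(N) = 4*N (L(N) = (16*7)*N - 108*N = 112*N - 108*N = 4*N)
K(-1401) - L(Q) = -1401 - 4*1750 = -1401 - 1*7000 = -1401 - 7000 = -8401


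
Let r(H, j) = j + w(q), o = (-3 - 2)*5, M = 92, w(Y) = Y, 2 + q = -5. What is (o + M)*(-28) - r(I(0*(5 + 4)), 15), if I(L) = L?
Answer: -1884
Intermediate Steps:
q = -7 (q = -2 - 5 = -7)
o = -25 (o = -5*5 = -25)
r(H, j) = -7 + j (r(H, j) = j - 7 = -7 + j)
(o + M)*(-28) - r(I(0*(5 + 4)), 15) = (-25 + 92)*(-28) - (-7 + 15) = 67*(-28) - 1*8 = -1876 - 8 = -1884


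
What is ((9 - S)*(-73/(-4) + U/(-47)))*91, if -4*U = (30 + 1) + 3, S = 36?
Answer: -8513505/188 ≈ -45285.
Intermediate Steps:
U = -17/2 (U = -((30 + 1) + 3)/4 = -(31 + 3)/4 = -¼*34 = -17/2 ≈ -8.5000)
((9 - S)*(-73/(-4) + U/(-47)))*91 = ((9 - 1*36)*(-73/(-4) - 17/2/(-47)))*91 = ((9 - 36)*(-73*(-¼) - 17/2*(-1/47)))*91 = -27*(73/4 + 17/94)*91 = -27*3465/188*91 = -93555/188*91 = -8513505/188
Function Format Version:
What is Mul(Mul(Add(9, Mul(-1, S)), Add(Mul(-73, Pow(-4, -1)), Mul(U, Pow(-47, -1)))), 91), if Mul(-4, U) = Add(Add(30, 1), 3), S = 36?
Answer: Rational(-8513505, 188) ≈ -45285.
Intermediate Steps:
U = Rational(-17, 2) (U = Mul(Rational(-1, 4), Add(Add(30, 1), 3)) = Mul(Rational(-1, 4), Add(31, 3)) = Mul(Rational(-1, 4), 34) = Rational(-17, 2) ≈ -8.5000)
Mul(Mul(Add(9, Mul(-1, S)), Add(Mul(-73, Pow(-4, -1)), Mul(U, Pow(-47, -1)))), 91) = Mul(Mul(Add(9, Mul(-1, 36)), Add(Mul(-73, Pow(-4, -1)), Mul(Rational(-17, 2), Pow(-47, -1)))), 91) = Mul(Mul(Add(9, -36), Add(Mul(-73, Rational(-1, 4)), Mul(Rational(-17, 2), Rational(-1, 47)))), 91) = Mul(Mul(-27, Add(Rational(73, 4), Rational(17, 94))), 91) = Mul(Mul(-27, Rational(3465, 188)), 91) = Mul(Rational(-93555, 188), 91) = Rational(-8513505, 188)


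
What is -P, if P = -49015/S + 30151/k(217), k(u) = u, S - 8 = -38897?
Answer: -1183178494/8438913 ≈ -140.21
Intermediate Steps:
S = -38889 (S = 8 - 38897 = -38889)
P = 1183178494/8438913 (P = -49015/(-38889) + 30151/217 = -49015*(-1/38889) + 30151*(1/217) = 49015/38889 + 30151/217 = 1183178494/8438913 ≈ 140.21)
-P = -1*1183178494/8438913 = -1183178494/8438913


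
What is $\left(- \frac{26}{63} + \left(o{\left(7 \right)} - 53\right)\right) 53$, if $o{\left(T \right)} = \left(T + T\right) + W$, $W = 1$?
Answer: $- \frac{128260}{63} \approx -2035.9$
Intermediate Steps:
$o{\left(T \right)} = 1 + 2 T$ ($o{\left(T \right)} = \left(T + T\right) + 1 = 2 T + 1 = 1 + 2 T$)
$\left(- \frac{26}{63} + \left(o{\left(7 \right)} - 53\right)\right) 53 = \left(- \frac{26}{63} + \left(\left(1 + 2 \cdot 7\right) - 53\right)\right) 53 = \left(\left(-26\right) \frac{1}{63} + \left(\left(1 + 14\right) - 53\right)\right) 53 = \left(- \frac{26}{63} + \left(15 - 53\right)\right) 53 = \left(- \frac{26}{63} - 38\right) 53 = \left(- \frac{2420}{63}\right) 53 = - \frac{128260}{63}$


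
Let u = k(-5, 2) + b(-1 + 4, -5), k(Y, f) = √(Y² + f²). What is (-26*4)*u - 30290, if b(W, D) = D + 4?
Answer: -30186 - 104*√29 ≈ -30746.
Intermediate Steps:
b(W, D) = 4 + D
u = -1 + √29 (u = √((-5)² + 2²) + (4 - 5) = √(25 + 4) - 1 = √29 - 1 = -1 + √29 ≈ 4.3852)
(-26*4)*u - 30290 = (-26*4)*(-1 + √29) - 30290 = (-13*8)*(-1 + √29) - 30290 = -104*(-1 + √29) - 30290 = (104 - 104*√29) - 30290 = -30186 - 104*√29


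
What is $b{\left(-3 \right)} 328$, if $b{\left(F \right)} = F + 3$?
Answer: $0$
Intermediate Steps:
$b{\left(F \right)} = 3 + F$
$b{\left(-3 \right)} 328 = \left(3 - 3\right) 328 = 0 \cdot 328 = 0$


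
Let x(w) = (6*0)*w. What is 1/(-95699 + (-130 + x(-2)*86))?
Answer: -1/95829 ≈ -1.0435e-5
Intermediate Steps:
x(w) = 0 (x(w) = 0*w = 0)
1/(-95699 + (-130 + x(-2)*86)) = 1/(-95699 + (-130 + 0*86)) = 1/(-95699 + (-130 + 0)) = 1/(-95699 - 130) = 1/(-95829) = -1/95829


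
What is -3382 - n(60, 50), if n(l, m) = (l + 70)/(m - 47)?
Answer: -10276/3 ≈ -3425.3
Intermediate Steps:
n(l, m) = (70 + l)/(-47 + m)
-3382 - n(60, 50) = -3382 - (70 + 60)/(-47 + 50) = -3382 - 130/3 = -10276/3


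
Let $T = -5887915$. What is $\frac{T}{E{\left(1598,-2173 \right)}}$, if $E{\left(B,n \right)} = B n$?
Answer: $\frac{5887915}{3472454} \approx 1.6956$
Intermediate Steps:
$\frac{T}{E{\left(1598,-2173 \right)}} = - \frac{5887915}{1598 \left(-2173\right)} = - \frac{5887915}{-3472454} = \left(-5887915\right) \left(- \frac{1}{3472454}\right) = \frac{5887915}{3472454}$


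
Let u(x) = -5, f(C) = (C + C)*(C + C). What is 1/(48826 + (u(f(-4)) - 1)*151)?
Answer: 1/47920 ≈ 2.0868e-5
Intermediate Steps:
f(C) = 4*C² (f(C) = (2*C)*(2*C) = 4*C²)
1/(48826 + (u(f(-4)) - 1)*151) = 1/(48826 + (-5 - 1)*151) = 1/(48826 - 6*151) = 1/(48826 - 906) = 1/47920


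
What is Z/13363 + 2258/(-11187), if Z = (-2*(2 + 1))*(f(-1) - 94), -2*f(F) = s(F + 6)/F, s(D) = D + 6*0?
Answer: -24031991/149491881 ≈ -0.16076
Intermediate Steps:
s(D) = D (s(D) = D + 0 = D)
f(F) = -(6 + F)/(2*F) (f(F) = -(F + 6)/(2*F) = -(6 + F)/(2*F))
Z = 549 (Z = (-2*(2 + 1))*((1/2)*(-6 - 1*(-1))/(-1) - 94) = (-2*3)*((1/2)*(-1)*(-6 + 1) - 94) = -6*((1/2)*(-1)*(-5) - 94) = -6*(5/2 - 94) = -6*(-183/2) = 549)
Z/13363 + 2258/(-11187) = 549/13363 + 2258/(-11187) = 549*(1/13363) + 2258*(-1/11187) = 549/13363 - 2258/11187 = -24031991/149491881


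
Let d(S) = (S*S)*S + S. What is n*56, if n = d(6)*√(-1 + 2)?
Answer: 12432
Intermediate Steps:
d(S) = S + S³ (d(S) = S²*S + S = S³ + S = S + S³)
n = 222 (n = (6 + 6³)*√(-1 + 2) = (6 + 216)*√1 = 222*1 = 222)
n*56 = 222*56 = 12432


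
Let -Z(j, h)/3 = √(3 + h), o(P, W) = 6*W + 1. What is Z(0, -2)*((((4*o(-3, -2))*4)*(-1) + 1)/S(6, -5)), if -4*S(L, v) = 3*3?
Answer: 236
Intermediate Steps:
S(L, v) = -9/4 (S(L, v) = -3*3/4 = -¼*9 = -9/4)
o(P, W) = 1 + 6*W
Z(j, h) = -3*√(3 + h)
Z(0, -2)*((((4*o(-3, -2))*4)*(-1) + 1)/S(6, -5)) = (-3*√(3 - 2))*((((4*(1 + 6*(-2)))*4)*(-1) + 1)/(-9/4)) = (-3*√1)*((((4*(1 - 12))*4)*(-1) + 1)*(-4/9)) = (-3*1)*((((4*(-11))*4)*(-1) + 1)*(-4/9)) = -3*(-44*4*(-1) + 1)*(-4)/9 = -3*(-176*(-1) + 1)*(-4)/9 = -3*(176 + 1)*(-4)/9 = -531*(-4)/9 = -3*(-236/3) = 236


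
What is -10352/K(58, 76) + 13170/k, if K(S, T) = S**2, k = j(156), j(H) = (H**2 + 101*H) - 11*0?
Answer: -15447021/5619562 ≈ -2.7488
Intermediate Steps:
j(H) = H**2 + 101*H (j(H) = (H**2 + 101*H) + 0 = H**2 + 101*H)
k = 40092 (k = 156*(101 + 156) = 156*257 = 40092)
-10352/K(58, 76) + 13170/k = -10352/(58**2) + 13170/40092 = -10352/3364 + 13170*(1/40092) = -10352*1/3364 + 2195/6682 = -2588/841 + 2195/6682 = -15447021/5619562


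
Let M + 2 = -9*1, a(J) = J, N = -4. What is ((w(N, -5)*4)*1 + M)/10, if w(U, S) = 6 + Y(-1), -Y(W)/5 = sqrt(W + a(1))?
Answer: 13/10 ≈ 1.3000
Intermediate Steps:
Y(W) = -5*sqrt(1 + W) (Y(W) = -5*sqrt(W + 1) = -5*sqrt(1 + W))
w(U, S) = 6 (w(U, S) = 6 - 5*sqrt(1 - 1) = 6 - 5*sqrt(0) = 6 - 5*0 = 6 + 0 = 6)
M = -11 (M = -2 - 9*1 = -2 - 9 = -11)
((w(N, -5)*4)*1 + M)/10 = ((6*4)*1 - 11)/10 = (24*1 - 11)*(1/10) = (24 - 11)*(1/10) = 13*(1/10) = 13/10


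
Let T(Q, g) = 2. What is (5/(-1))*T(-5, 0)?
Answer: -10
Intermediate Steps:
(5/(-1))*T(-5, 0) = (5/(-1))*2 = -1*5*2 = -5*2 = -10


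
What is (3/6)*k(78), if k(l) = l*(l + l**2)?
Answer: 240318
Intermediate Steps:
(3/6)*k(78) = (3/6)*(78**2*(1 + 78)) = (3*(1/6))*(6084*79) = (1/2)*480636 = 240318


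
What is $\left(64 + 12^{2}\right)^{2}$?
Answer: $43264$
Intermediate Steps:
$\left(64 + 12^{2}\right)^{2} = \left(64 + 144\right)^{2} = 208^{2} = 43264$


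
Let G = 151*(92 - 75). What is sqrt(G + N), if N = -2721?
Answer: I*sqrt(154) ≈ 12.41*I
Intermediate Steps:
G = 2567 (G = 151*17 = 2567)
sqrt(G + N) = sqrt(2567 - 2721) = sqrt(-154) = I*sqrt(154)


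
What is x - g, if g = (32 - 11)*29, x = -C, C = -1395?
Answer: 786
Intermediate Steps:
x = 1395 (x = -1*(-1395) = 1395)
g = 609 (g = 21*29 = 609)
x - g = 1395 - 1*609 = 1395 - 609 = 786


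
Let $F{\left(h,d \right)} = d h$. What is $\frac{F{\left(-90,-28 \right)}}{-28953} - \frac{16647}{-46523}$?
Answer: $\frac{40526959}{149664491} \approx 0.27079$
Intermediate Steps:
$\frac{F{\left(-90,-28 \right)}}{-28953} - \frac{16647}{-46523} = \frac{\left(-28\right) \left(-90\right)}{-28953} - \frac{16647}{-46523} = 2520 \left(- \frac{1}{28953}\right) - - \frac{16647}{46523} = - \frac{280}{3217} + \frac{16647}{46523} = \frac{40526959}{149664491}$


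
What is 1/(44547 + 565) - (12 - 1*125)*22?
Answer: 112148433/45112 ≈ 2486.0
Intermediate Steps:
1/(44547 + 565) - (12 - 1*125)*22 = 1/45112 - (12 - 125)*22 = 1/45112 - (-113)*22 = 1/45112 - 1*(-2486) = 1/45112 + 2486 = 112148433/45112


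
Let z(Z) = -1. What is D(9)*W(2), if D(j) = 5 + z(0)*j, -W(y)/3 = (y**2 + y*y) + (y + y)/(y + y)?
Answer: 108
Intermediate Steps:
W(y) = -3 - 6*y**2 (W(y) = -3*((y**2 + y*y) + (y + y)/(y + y)) = -3*((y**2 + y**2) + (2*y)/((2*y))) = -3*(2*y**2 + (2*y)*(1/(2*y))) = -3*(2*y**2 + 1) = -3*(1 + 2*y**2) = -3 - 6*y**2)
D(j) = 5 - j
D(9)*W(2) = (5 - 1*9)*(-3 - 6*2**2) = (5 - 9)*(-3 - 6*4) = -4*(-3 - 24) = -4*(-27) = 108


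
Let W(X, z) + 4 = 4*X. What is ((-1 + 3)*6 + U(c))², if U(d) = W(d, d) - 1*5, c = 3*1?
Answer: 225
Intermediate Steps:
c = 3
W(X, z) = -4 + 4*X
U(d) = -9 + 4*d (U(d) = (-4 + 4*d) - 1*5 = (-4 + 4*d) - 5 = -9 + 4*d)
((-1 + 3)*6 + U(c))² = ((-1 + 3)*6 + (-9 + 4*3))² = (2*6 + (-9 + 12))² = (12 + 3)² = 15² = 225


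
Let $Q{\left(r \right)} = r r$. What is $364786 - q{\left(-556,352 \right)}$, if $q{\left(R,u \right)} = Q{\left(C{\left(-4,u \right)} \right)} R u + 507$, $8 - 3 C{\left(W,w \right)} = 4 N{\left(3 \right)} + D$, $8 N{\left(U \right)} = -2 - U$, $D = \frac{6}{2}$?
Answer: $1587479$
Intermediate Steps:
$D = 3$ ($D = 6 \cdot \frac{1}{2} = 3$)
$N{\left(U \right)} = - \frac{1}{4} - \frac{U}{8}$ ($N{\left(U \right)} = \frac{-2 - U}{8} = - \frac{1}{4} - \frac{U}{8}$)
$C{\left(W,w \right)} = \frac{5}{2}$ ($C{\left(W,w \right)} = \frac{8}{3} - \frac{4 \left(- \frac{1}{4} - \frac{3}{8}\right) + 3}{3} = \frac{8}{3} - \frac{4 \left(- \frac{5}{8}\right) + 3}{3} = \frac{8}{3} - \frac{- \frac{5}{2} + 3}{3} = \frac{8}{3} - \frac{1}{6} = \frac{5}{2}$)
$Q{\left(r \right)} = r^{2}$
$q{\left(R,u \right)} = 507 + \frac{25 R u}{4}$ ($q{\left(R,u \right)} = \left(\frac{5}{2}\right)^{2} R u + 507 = \frac{25 R}{4} u + 507 = \frac{25 R u}{4} + 507 = 507 + \frac{25 R u}{4}$)
$364786 - q{\left(-556,352 \right)} = 364786 - \left(507 + \frac{25}{4} \left(-556\right) 352\right) = 364786 - \left(507 - 1223200\right) = 364786 - -1222693 = 364786 + 1222693 = 1587479$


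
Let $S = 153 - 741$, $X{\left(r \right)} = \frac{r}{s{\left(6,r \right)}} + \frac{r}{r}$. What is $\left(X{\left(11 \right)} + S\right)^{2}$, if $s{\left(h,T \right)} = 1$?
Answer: $331776$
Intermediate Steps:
$X{\left(r \right)} = 1 + r$ ($X{\left(r \right)} = \frac{r}{1} + \frac{r}{r} = r 1 + 1 = r + 1 = 1 + r$)
$S = -588$
$\left(X{\left(11 \right)} + S\right)^{2} = \left(\left(1 + 11\right) - 588\right)^{2} = \left(12 - 588\right)^{2} = \left(-576\right)^{2} = 331776$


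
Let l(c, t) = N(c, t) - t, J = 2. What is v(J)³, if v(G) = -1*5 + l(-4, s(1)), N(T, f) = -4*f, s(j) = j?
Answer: -1000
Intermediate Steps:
l(c, t) = -5*t (l(c, t) = -4*t - t = -5*t)
v(G) = -10 (v(G) = -1*5 - 5*1 = -5 - 5 = -10)
v(J)³ = (-10)³ = -1000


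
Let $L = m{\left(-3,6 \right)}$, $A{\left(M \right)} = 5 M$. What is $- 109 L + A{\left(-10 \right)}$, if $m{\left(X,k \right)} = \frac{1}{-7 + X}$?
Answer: $- \frac{391}{10} \approx -39.1$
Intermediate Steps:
$L = - \frac{1}{10}$ ($L = \frac{1}{-7 - 3} = \frac{1}{-10} = - \frac{1}{10} \approx -0.1$)
$- 109 L + A{\left(-10 \right)} = \left(-109\right) \left(- \frac{1}{10}\right) + 5 \left(-10\right) = \frac{109}{10} - 50 = - \frac{391}{10}$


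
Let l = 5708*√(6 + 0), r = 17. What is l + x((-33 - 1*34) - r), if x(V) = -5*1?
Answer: -5 + 5708*√6 ≈ 13977.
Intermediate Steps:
x(V) = -5
l = 5708*√6 ≈ 13982.
l + x((-33 - 1*34) - r) = 5708*√6 - 5 = -5 + 5708*√6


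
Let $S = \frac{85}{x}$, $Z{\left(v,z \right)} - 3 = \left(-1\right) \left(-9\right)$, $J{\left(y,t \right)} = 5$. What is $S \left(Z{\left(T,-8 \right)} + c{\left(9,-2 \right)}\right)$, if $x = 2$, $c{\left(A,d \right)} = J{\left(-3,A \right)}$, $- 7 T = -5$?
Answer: $\frac{1445}{2} \approx 722.5$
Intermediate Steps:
$T = \frac{5}{7}$ ($T = \left(- \frac{1}{7}\right) \left(-5\right) = \frac{5}{7} \approx 0.71429$)
$c{\left(A,d \right)} = 5$
$Z{\left(v,z \right)} = 12$ ($Z{\left(v,z \right)} = 3 - -9 = 3 + 9 = 12$)
$S = \frac{85}{2} \approx 42.5$
$S \left(Z{\left(T,-8 \right)} + c{\left(9,-2 \right)}\right) = \frac{85 \left(12 + 5\right)}{2} = \frac{85}{2} \cdot 17 = \frac{1445}{2}$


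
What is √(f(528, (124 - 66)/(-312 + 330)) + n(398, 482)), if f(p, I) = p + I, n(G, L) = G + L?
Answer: √12701/3 ≈ 37.566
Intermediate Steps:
f(p, I) = I + p
√(f(528, (124 - 66)/(-312 + 330)) + n(398, 482)) = √(((124 - 66)/(-312 + 330) + 528) + (398 + 482)) = √((58/18 + 528) + 880) = √((58*(1/18) + 528) + 880) = √((29/9 + 528) + 880) = √(4781/9 + 880) = √(12701/9) = √12701/3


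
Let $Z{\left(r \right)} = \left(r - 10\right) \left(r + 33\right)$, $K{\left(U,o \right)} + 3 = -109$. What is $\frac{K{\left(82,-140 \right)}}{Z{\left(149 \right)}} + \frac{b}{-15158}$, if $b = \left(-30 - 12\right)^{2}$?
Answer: $- \frac{127262}{1053481} \approx -0.1208$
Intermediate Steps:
$K{\left(U,o \right)} = -112$ ($K{\left(U,o \right)} = -3 - 109 = -112$)
$b = 1764$ ($b = \left(-42\right)^{2} = 1764$)
$Z{\left(r \right)} = \left(-10 + r\right) \left(33 + r\right)$
$\frac{K{\left(82,-140 \right)}}{Z{\left(149 \right)}} + \frac{b}{-15158} = - \frac{112}{-330 + 149^{2} + 23 \cdot 149} + \frac{1764}{-15158} = - \frac{112}{-330 + 22201 + 3427} + 1764 \left(- \frac{1}{15158}\right) = - \frac{112}{25298} - \frac{882}{7579} = \left(-112\right) \frac{1}{25298} - \frac{882}{7579} = - \frac{8}{1807} - \frac{882}{7579} = - \frac{127262}{1053481}$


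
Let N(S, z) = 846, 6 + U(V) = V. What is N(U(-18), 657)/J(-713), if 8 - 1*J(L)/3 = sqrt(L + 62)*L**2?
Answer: 2256/168243815144875 + 143360058*I*sqrt(651)/168243815144875 ≈ 1.3409e-11 + 2.1741e-5*I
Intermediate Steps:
U(V) = -6 + V
J(L) = 24 - 3*L**2*sqrt(62 + L) (J(L) = 24 - 3*sqrt(L + 62)*L**2 = 24 - 3*sqrt(62 + L)*L**2 = 24 - 3*L**2*sqrt(62 + L))
N(U(-18), 657)/J(-713) = 846/(24 - 3*(-713)**2*sqrt(62 - 713)) = 846/(24 - 3*508369*sqrt(-651)) = 846/(24 - 3*508369*I*sqrt(651)) = 846/(24 - 1525107*I*sqrt(651))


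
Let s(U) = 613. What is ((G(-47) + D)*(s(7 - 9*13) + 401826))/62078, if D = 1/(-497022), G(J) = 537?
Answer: 107411296282907/30854131716 ≈ 3481.3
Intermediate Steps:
D = -1/497022 ≈ -2.0120e-6
((G(-47) + D)*(s(7 - 9*13) + 401826))/62078 = ((537 - 1/497022)*(613 + 401826))/62078 = ((266900813/497022)*402439)*(1/62078) = (107411296282907/497022)*(1/62078) = 107411296282907/30854131716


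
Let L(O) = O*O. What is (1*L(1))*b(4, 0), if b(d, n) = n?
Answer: 0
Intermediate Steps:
L(O) = O²
(1*L(1))*b(4, 0) = (1*1²)*0 = (1*1)*0 = 1*0 = 0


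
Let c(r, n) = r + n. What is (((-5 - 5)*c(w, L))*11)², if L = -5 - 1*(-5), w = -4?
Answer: 193600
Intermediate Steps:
L = 0 (L = -5 + 5 = 0)
c(r, n) = n + r
(((-5 - 5)*c(w, L))*11)² = (((-5 - 5)*(0 - 4))*11)² = (-10*(-4)*11)² = (40*11)² = 440² = 193600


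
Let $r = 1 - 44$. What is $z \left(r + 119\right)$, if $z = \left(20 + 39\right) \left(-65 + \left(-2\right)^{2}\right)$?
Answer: $-273524$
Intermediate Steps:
$r = -43$
$z = -3599$ ($z = 59 \left(-65 + 4\right) = 59 \left(-61\right) = -3599$)
$z \left(r + 119\right) = - 3599 \left(-43 + 119\right) = \left(-3599\right) 76 = -273524$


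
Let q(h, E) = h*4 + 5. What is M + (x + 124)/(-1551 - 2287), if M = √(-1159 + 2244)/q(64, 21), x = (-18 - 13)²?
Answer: -1085/3838 + √1085/261 ≈ -0.15649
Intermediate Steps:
x = 961 (x = (-31)² = 961)
q(h, E) = 5 + 4*h (q(h, E) = 4*h + 5 = 5 + 4*h)
M = √1085/261 (M = √(-1159 + 2244)/(5 + 4*64) = √1085/(5 + 256) = √1085/261 ≈ 0.12620)
M + (x + 124)/(-1551 - 2287) = √1085/261 + (961 + 124)/(-1551 - 2287) = √1085/261 + 1085/(-3838) = √1085/261 + 1085*(-1/3838) = √1085/261 - 1085/3838 = -1085/3838 + √1085/261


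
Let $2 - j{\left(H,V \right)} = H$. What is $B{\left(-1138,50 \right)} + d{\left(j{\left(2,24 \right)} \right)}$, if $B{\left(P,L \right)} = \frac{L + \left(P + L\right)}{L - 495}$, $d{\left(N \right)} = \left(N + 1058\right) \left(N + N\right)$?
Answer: $\frac{1038}{445} \approx 2.3326$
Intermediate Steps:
$j{\left(H,V \right)} = 2 - H$
$d{\left(N \right)} = 2 N \left(1058 + N\right)$ ($d{\left(N \right)} = \left(1058 + N\right) 2 N = 2 N \left(1058 + N\right)$)
$B{\left(P,L \right)} = \frac{P + 2 L}{-495 + L}$ ($B{\left(P,L \right)} = \frac{L + \left(L + P\right)}{-495 + L} = \frac{P + 2 L}{-495 + L}$)
$B{\left(-1138,50 \right)} + d{\left(j{\left(2,24 \right)} \right)} = \frac{-1138 + 2 \cdot 50}{-495 + 50} + 2 \left(2 - 2\right) \left(1058 + \left(2 - 2\right)\right) = \frac{-1138 + 100}{-445} + 2 \left(2 - 2\right) \left(1058 + \left(2 - 2\right)\right) = \left(- \frac{1}{445}\right) \left(-1038\right) + 2 \cdot 0 \left(1058 + 0\right) = \frac{1038}{445} + 2 \cdot 0 \cdot 1058 = \frac{1038}{445} + 0 = \frac{1038}{445}$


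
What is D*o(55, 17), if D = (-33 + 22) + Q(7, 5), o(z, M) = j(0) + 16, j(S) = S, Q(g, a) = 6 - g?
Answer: -192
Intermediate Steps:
o(z, M) = 16 (o(z, M) = 0 + 16 = 16)
D = -12 (D = (-33 + 22) + (6 - 1*7) = -11 + (6 - 7) = -11 - 1 = -12)
D*o(55, 17) = -12*16 = -192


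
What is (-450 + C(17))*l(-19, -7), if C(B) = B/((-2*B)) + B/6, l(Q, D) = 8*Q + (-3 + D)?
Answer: 72522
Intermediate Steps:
l(Q, D) = -3 + D + 8*Q
C(B) = -½ + B/6 (C(B) = B*(-1/(2*B)) + B*(⅙) = -½ + B/6)
(-450 + C(17))*l(-19, -7) = (-450 + (-½ + (⅙)*17))*(-3 - 7 + 8*(-19)) = (-450 + (-½ + 17/6))*(-3 - 7 - 152) = (-450 + 7/3)*(-162) = -1343/3*(-162) = 72522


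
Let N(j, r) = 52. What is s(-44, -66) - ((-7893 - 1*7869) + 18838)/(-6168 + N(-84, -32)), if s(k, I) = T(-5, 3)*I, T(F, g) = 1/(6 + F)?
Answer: -100145/1529 ≈ -65.497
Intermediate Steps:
s(k, I) = I (s(k, I) = I/(6 - 5) = I/1 = 1*I = I)
s(-44, -66) - ((-7893 - 1*7869) + 18838)/(-6168 + N(-84, -32)) = -66 - ((-7893 - 1*7869) + 18838)/(-6168 + 52) = -66 - ((-7893 - 7869) + 18838)/(-6116) = -66 - (-15762 + 18838)*(-1)/6116 = -66 - 3076*(-1)/6116 = -66 - 1*(-769/1529) = -66 + 769/1529 = -100145/1529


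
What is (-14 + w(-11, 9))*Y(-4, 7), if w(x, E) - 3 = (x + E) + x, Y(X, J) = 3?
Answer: -72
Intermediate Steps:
w(x, E) = 3 + E + 2*x (w(x, E) = 3 + ((x + E) + x) = 3 + ((E + x) + x) = 3 + (E + 2*x) = 3 + E + 2*x)
(-14 + w(-11, 9))*Y(-4, 7) = (-14 + (3 + 9 + 2*(-11)))*3 = (-14 + (3 + 9 - 22))*3 = (-14 - 10)*3 = -24*3 = -72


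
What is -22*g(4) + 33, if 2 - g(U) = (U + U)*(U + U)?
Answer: 1397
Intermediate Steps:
g(U) = 2 - 4*U² (g(U) = 2 - (U + U)*(U + U) = 2 - 2*U*2*U = 2 - 4*U²)
-22*g(4) + 33 = -22*(2 - 4*4²) + 33 = -22*(2 - 4*16) + 33 = -22*(2 - 64) + 33 = -22*(-62) + 33 = 1364 + 33 = 1397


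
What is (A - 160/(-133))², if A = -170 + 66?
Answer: 186923584/17689 ≈ 10567.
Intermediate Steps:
A = -104
(A - 160/(-133))² = (-104 - 160/(-133))² = (-104 - 160*(-1/133))² = (-104 + 160/133)² = (-13672/133)² = 186923584/17689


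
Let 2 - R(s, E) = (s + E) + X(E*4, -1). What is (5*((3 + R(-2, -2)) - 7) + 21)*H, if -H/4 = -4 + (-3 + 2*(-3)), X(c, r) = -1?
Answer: 1872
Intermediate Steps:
R(s, E) = 3 - E - s (R(s, E) = 2 - ((s + E) - 1) = 2 - ((E + s) - 1) = 2 - (-1 + E + s) = 2 + (1 - E - s) = 3 - E - s)
H = 52 (H = -4*(-4 + (-3 + 2*(-3))) = -4*(-4 + (-3 - 6)) = -4*(-4 - 9) = -4*(-13) = 52)
(5*((3 + R(-2, -2)) - 7) + 21)*H = (5*((3 + (3 - 1*(-2) - 1*(-2))) - 7) + 21)*52 = (5*((3 + (3 + 2 + 2)) - 7) + 21)*52 = (5*((3 + 7) - 7) + 21)*52 = (5*(10 - 7) + 21)*52 = (5*3 + 21)*52 = (15 + 21)*52 = 36*52 = 1872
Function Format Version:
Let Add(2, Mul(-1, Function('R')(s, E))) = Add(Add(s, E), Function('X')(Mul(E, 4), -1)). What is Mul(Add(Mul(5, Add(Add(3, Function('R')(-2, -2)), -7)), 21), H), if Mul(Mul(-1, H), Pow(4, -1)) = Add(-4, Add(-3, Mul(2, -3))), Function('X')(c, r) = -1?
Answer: 1872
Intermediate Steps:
Function('R')(s, E) = Add(3, Mul(-1, E), Mul(-1, s)) (Function('R')(s, E) = Add(2, Mul(-1, Add(Add(s, E), -1))) = Add(2, Mul(-1, Add(Add(E, s), -1))) = Add(2, Mul(-1, Add(-1, E, s))) = Add(2, Add(1, Mul(-1, E), Mul(-1, s))) = Add(3, Mul(-1, E), Mul(-1, s)))
H = 52 (H = Mul(-4, Add(-4, Add(-3, Mul(2, -3)))) = Mul(-4, Add(-4, Add(-3, -6))) = Mul(-4, Add(-4, -9)) = Mul(-4, -13) = 52)
Mul(Add(Mul(5, Add(Add(3, Function('R')(-2, -2)), -7)), 21), H) = Mul(Add(Mul(5, Add(Add(3, Add(3, Mul(-1, -2), Mul(-1, -2))), -7)), 21), 52) = Mul(Add(Mul(5, Add(Add(3, Add(3, 2, 2)), -7)), 21), 52) = Mul(Add(Mul(5, Add(Add(3, 7), -7)), 21), 52) = Mul(Add(Mul(5, Add(10, -7)), 21), 52) = Mul(Add(Mul(5, 3), 21), 52) = Mul(Add(15, 21), 52) = Mul(36, 52) = 1872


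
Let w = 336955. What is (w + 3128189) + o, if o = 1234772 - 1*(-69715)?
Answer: 4769631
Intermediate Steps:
o = 1304487 (o = 1234772 + 69715 = 1304487)
(w + 3128189) + o = (336955 + 3128189) + 1304487 = 3465144 + 1304487 = 4769631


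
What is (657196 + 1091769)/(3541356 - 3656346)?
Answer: -349793/22998 ≈ -15.210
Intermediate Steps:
(657196 + 1091769)/(3541356 - 3656346) = 1748965/(-114990) = 1748965*(-1/114990) = -349793/22998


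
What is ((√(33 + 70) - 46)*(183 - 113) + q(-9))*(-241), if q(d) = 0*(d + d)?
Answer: 776020 - 16870*√103 ≈ 6.0481e+5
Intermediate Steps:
q(d) = 0 (q(d) = 0*(2*d) = 0)
((√(33 + 70) - 46)*(183 - 113) + q(-9))*(-241) = ((√(33 + 70) - 46)*(183 - 113) + 0)*(-241) = ((√103 - 46)*70 + 0)*(-241) = ((-46 + √103)*70 + 0)*(-241) = ((-3220 + 70*√103) + 0)*(-241) = (-3220 + 70*√103)*(-241) = 776020 - 16870*√103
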